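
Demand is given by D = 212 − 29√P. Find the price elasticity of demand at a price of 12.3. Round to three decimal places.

-0.461

At P = 12.3, D = 110.2931.
dD/dP = −29/(2√P) = −29/(2·3.5071).
Point elasticity E = (dD/dP)·(P/D) = -4.1344 × 12.3/110.2931 ≈ -0.461.
|E| < 1, so demand is inelastic at this price.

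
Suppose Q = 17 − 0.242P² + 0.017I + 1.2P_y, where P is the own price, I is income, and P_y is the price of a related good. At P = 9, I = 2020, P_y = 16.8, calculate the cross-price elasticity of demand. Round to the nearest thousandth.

0.388

First evaluate Q: 17 − 0.242(9)² + 0.017(2020) + 1.2(16.8) = 17 − 19.602 + 34.34 + 20.16 = 51.898.
∂Q/∂P_y = +1.2, so E_xy = 1.2·(16.8/51.898) ≈ 0.388.
E_xy > 0: the goods are substitutes.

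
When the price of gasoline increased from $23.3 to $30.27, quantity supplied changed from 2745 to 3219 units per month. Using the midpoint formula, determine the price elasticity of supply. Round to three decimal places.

%ΔQ = (3219 − 2745)/[(2745 + 3219)/2] = 474/2982 ≈ 0.1590.
%ΔP = (30.27 − 23.3)/[(23.3 + 30.27)/2] = 6.97/26.785 ≈ 0.2602.
Arc elasticity E = %ΔQ/%ΔP ≈ 0.1590/0.2602 ≈ 0.611.
|E| < 1: supply is inelastic over this range.

0.611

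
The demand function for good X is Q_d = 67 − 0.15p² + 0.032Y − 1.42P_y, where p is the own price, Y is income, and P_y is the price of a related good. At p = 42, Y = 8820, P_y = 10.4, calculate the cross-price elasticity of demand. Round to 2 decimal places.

At the given point, Q_d = 67 − 0.15(42)² + 0.032(8820) − 1.42(10.4) = 67 − 264.6 + 282.24 − 14.768 = 69.872.
∂Q_d/∂P_y = −1.42, so E_xy = -1.42·(10.4/69.872) ≈ -0.21.
E_xy < 0: the goods are complements.

-0.21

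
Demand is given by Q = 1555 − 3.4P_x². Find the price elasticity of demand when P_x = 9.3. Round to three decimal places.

At P_x = 9.3, Q = 1260.934.
dQ/dP_x = −2·3.4·P_x = −63.24.
Point elasticity E = (dQ/dP_x)·(P_x/Q) = -63.24 × 9.3/1260.934 ≈ -0.466.
|E| < 1, so demand is inelastic at this price.

-0.466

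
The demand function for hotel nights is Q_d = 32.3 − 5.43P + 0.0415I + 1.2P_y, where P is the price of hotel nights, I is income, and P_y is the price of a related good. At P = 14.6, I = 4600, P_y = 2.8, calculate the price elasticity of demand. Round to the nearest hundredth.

-0.54

Evaluating quantity at (P, I, P_y) gives Q_d = 32.3 − 5.43(14.6) + 0.0415(4600) + 1.2(2.8) = 32.3 − 79.278 + 190.9 + 3.36 = 147.282.
∂Q_d/∂P = −5.43, so E_p = (−5.43)·(14.6/147.282) ≈ -0.54.
|E_p| < 1: demand is inelastic.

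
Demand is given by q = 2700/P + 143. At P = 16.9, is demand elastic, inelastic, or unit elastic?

inelastic

At P = 16.9, q = 302.7633.
dq/dP = −2700/P² = −9.4535.
Point elasticity E = (dq/dP)·(P/q) = -9.4535 × 16.9/302.7633 ≈ -0.528.
|E| ≈ 0.528 < 1, so demand is inelastic.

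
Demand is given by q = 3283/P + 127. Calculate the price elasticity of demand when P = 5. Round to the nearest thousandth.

-0.838

At P = 5, q = 783.6.
dq/dP = −3283/P² = −131.32.
Point elasticity E = (dq/dP)·(P/q) = -131.32 × 5/783.6 ≈ -0.838.
|E| < 1, so demand is inelastic at this price.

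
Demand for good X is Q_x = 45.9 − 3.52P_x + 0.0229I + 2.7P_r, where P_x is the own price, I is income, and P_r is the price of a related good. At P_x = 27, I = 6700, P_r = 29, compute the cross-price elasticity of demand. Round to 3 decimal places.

0.429

Evaluating quantity at (P_x, I, P_r) gives Q_x = 45.9 − 3.52(27) + 0.0229(6700) + 2.7(29) = 45.9 − 95.04 + 153.43 + 78.3 = 182.59.
∂Q_x/∂P_r = +2.7, so E_xy = 2.7·(29/182.59) ≈ 0.429.
E_xy > 0: the goods are substitutes.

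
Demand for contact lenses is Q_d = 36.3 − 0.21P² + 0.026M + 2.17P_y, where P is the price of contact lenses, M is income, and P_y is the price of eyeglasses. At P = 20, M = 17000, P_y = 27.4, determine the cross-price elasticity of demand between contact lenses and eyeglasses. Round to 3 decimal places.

0.131

At the given point, Q_d = 36.3 − 0.21(20)² + 0.026(17000) + 2.17(27.4) = 36.3 − 84 + 442 + 59.458 = 453.758.
∂Q_d/∂P_y = +2.17, so E_xy = 2.17·(27.4/453.758) ≈ 0.131.
E_xy > 0: the goods are substitutes.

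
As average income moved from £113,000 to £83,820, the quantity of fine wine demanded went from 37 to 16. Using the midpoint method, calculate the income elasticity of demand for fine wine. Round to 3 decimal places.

%ΔQ = (16 − 37)/[(37+16)/2] = -21/26.5 ≈ -0.7925.
%ΔY = (83,820 − 113,000)/[(113,000+83,820)/2] = -29180/98410 ≈ -0.2965.
E_I = %ΔQ/%ΔY ≈ 2.673.
E_I > 1: normal good (luxury).

2.673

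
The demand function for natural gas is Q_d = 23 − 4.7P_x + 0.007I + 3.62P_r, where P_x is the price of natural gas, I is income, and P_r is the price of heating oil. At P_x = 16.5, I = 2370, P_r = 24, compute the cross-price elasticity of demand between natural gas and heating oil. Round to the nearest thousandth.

At the given point, Q_d = 23 − 4.7(16.5) + 0.007(2370) + 3.62(24) = 23 − 77.55 + 16.59 + 86.88 = 48.92.
∂Q_d/∂P_r = +3.62, so E_xy = 3.62·(24/48.92) ≈ 1.776.
E_xy > 0: the goods are substitutes.

1.776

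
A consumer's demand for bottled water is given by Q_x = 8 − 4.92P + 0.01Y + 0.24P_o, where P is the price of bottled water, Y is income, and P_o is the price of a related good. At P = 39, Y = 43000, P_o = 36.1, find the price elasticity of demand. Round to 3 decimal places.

Substituting, Q_x = 8 − 4.92(39) + 0.01(43000) + 0.24(36.1) = 8 − 191.88 + 430 + 8.664 = 254.784.
∂Q_x/∂P = −4.92, so E_p = (−4.92)·(39/254.784) ≈ -0.753.
|E_p| < 1: demand is inelastic.

-0.753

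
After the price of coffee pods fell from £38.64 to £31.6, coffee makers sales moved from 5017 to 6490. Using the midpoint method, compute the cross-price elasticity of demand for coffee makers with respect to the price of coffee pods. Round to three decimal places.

-1.277

%ΔQ_x = (6490 − 5017)/[(5017+6490)/2] = 1473/5753.5 ≈ 0.2560.
%ΔP_y = (31.6 − 38.64)/[(38.64+31.6)/2] ≈ -0.2005.
E_xy = 0.2560/-0.2005 ≈ -1.277.
E_xy < 0, so coffee makers and coffee pods are complements.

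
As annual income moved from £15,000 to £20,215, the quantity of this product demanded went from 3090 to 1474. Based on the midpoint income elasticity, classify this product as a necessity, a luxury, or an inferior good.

inferior

%ΔQ = (1474 − 3090)/[(3090+1474)/2] = -1616/2282 ≈ -0.7082.
%ΔI = (20,215 − 15,000)/[(15,000+20,215)/2] = 5215/17607.5 ≈ 0.2962.
E_I = %ΔQ/%ΔI ≈ -2.391.
E_I < 0: inferior good.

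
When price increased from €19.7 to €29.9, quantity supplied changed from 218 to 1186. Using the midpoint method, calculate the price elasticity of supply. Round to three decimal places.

%Δq = (1186 − 218)/[(218 + 1186)/2] = 968/702 ≈ 1.3789.
%ΔP = (29.9 − 19.7)/[(19.7 + 29.9)/2] = 10.2/24.8 ≈ 0.4113.
Arc elasticity E = %Δq/%ΔP ≈ 1.3789/0.4113 ≈ 3.353.
|E| > 1: supply is elastic over this range.

3.353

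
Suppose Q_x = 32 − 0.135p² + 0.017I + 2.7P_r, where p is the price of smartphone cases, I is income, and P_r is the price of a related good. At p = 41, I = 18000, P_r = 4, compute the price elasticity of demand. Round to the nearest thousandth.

First evaluate Q_x: 32 − 0.135(41)² + 0.017(18000) + 2.7(4) = 32 − 226.935 + 306 + 10.8 = 121.865.
∂Q_x/∂p = −2·0.135·p = -11.07, so E_p = -11.07·(41/121.865) ≈ -3.724.
|E_p| > 1: demand is elastic.

-3.724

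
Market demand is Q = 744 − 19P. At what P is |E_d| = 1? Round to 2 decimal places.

19.58

For linear demand Q = a − bP, E = −bP/(a − bP). |E| = 1 ⇒ bP = a − bP ⇒ P = a/(2b).
P = 744/(2·19) ≈ 19.58.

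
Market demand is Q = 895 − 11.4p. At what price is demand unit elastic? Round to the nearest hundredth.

39.25

For linear demand Q = a − bp, E = −bp/(a − bp). |E| = 1 ⇒ bp = a − bp ⇒ p = a/(2b).
p = 895/(2·11.4) ≈ 39.25.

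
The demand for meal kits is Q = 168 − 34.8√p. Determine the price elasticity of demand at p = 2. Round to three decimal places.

-0.207

At p = 2, Q = 118.7854.
dQ/dp = −34.8/(2√p) = −34.8/(2·1.4142).
Point elasticity E = (dQ/dp)·(p/Q) = -12.3037 × 2/118.7854 ≈ -0.207.
|E| < 1, so demand is inelastic at this price.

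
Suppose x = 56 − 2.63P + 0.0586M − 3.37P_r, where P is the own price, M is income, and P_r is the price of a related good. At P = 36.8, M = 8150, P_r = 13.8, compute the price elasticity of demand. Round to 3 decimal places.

-0.248

At the given point, x = 56 − 2.63(36.8) + 0.0586(8150) − 3.37(13.8) = 56 − 96.784 + 477.59 − 46.506 = 390.3.
∂x/∂P = −2.63, so E_p = (−2.63)·(36.8/390.3) ≈ -0.248.
|E_p| < 1: demand is inelastic.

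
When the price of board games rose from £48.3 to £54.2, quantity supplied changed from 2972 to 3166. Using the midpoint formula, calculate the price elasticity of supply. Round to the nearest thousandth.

%ΔQ = (3166 − 2972)/[(2972 + 3166)/2] = 194/3069 ≈ 0.0632.
%ΔP = (54.2 − 48.3)/[(48.3 + 54.2)/2] = 5.9/51.25 ≈ 0.1151.
Arc elasticity E = %ΔQ/%ΔP ≈ 0.0632/0.1151 ≈ 0.549.
|E| < 1: supply is inelastic over this range.

0.549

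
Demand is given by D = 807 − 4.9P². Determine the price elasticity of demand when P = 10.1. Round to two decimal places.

-3.25

At P = 10.1, D = 307.151.
dD/dP = −2·4.9·P = −98.98.
Point elasticity E = (dD/dP)·(P/D) = -98.98 × 10.1/307.151 ≈ -3.25.
|E| > 1, so demand is elastic at this price.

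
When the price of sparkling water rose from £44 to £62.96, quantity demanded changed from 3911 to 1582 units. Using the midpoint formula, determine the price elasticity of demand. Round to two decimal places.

%Δq = (1582 − 3911)/[(3911 + 1582)/2] = -2329/2746.5 ≈ -0.8480.
%ΔP = (62.96 − 44)/[(44 + 62.96)/2] = 18.96/53.48 ≈ 0.3545.
Arc elasticity E = %Δq/%ΔP ≈ -0.8480/0.3545 ≈ -2.39.
|E| > 1: demand is elastic over this range.

-2.39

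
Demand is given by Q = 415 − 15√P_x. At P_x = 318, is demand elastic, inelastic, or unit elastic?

inelastic

At P_x = 318, Q = 147.5117.
dQ/dP_x = −15/(2√P_x) = −15/(2·17.8326).
Point elasticity E = (dQ/dP_x)·(P_x/Q) = -0.4206 × 318/147.5117 ≈ -0.907.
|E| ≈ 0.907 < 1, so demand is inelastic.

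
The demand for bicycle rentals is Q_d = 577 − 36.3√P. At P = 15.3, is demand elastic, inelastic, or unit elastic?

inelastic

At P = 15.3, Q_d = 435.0118.
dQ_d/dP = −36.3/(2√P) = −36.3/(2·3.9115).
Point elasticity E = (dQ_d/dP)·(P/Q_d) = -4.6401 × 15.3/435.0118 ≈ -0.163.
|E| ≈ 0.163 < 1, so demand is inelastic.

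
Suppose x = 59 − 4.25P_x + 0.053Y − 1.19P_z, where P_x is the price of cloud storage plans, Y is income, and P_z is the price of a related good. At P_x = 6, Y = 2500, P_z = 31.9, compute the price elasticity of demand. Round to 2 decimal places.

-0.20

Evaluating quantity at (P_x, Y, P_z) gives x = 59 − 4.25(6) + 0.053(2500) − 1.19(31.9) = 59 − 25.5 + 132.5 − 37.961 = 128.039.
∂x/∂P_x = −4.25, so E_p = (−4.25)·(6/128.039) ≈ -0.20.
|E_p| < 1: demand is inelastic.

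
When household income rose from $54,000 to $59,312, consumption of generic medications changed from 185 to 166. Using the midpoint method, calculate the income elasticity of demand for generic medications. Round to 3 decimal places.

-1.155

%ΔQ = (166 − 185)/[(185+166)/2] = -19/175.5 ≈ -0.1083.
%ΔI = (59,312 − 54,000)/[(54,000+59,312)/2] = 5312/56656 ≈ 0.0938.
E_I = %ΔQ/%ΔI ≈ -1.155.
E_I < 0: inferior good.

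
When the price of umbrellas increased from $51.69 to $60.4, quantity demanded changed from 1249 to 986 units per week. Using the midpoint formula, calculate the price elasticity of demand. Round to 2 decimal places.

-1.51

%Δq = (986 − 1249)/[(1249 + 986)/2] = -263/1117.5 ≈ -0.2353.
%ΔP = (60.4 − 51.69)/[(51.69 + 60.4)/2] = 8.71/56.045 ≈ 0.1554.
Arc elasticity E = %Δq/%ΔP ≈ -0.2353/0.1554 ≈ -1.51.
|E| > 1: demand is elastic over this range.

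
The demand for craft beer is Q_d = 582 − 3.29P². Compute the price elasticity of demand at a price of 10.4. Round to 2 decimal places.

-3.15

At P = 10.4, Q_d = 226.1536.
dQ_d/dP = −2·3.29·P = −68.432.
Point elasticity E = (dQ_d/dP)·(P/Q_d) = -68.432 × 10.4/226.1536 ≈ -3.15.
|E| > 1, so demand is elastic at this price.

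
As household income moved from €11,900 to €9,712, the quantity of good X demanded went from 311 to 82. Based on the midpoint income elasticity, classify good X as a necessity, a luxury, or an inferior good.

luxury

%ΔQ = (82 − 311)/[(311+82)/2] = -229/196.5 ≈ -1.1654.
%ΔI = (9,712 − 11,900)/[(11,900+9,712)/2] = -2188/10806 ≈ -0.2025.
E_I = %ΔQ/%ΔI ≈ 5.756.
E_I > 1: normal good (luxury).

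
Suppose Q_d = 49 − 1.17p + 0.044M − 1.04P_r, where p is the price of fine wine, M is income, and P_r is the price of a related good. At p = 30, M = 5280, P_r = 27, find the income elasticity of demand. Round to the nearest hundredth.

At the given point, Q_d = 49 − 1.17(30) + 0.044(5280) − 1.04(27) = 49 − 35.1 + 232.32 − 28.08 = 218.14.
∂Q_d/∂M = +0.044, so E_I = 0.044·(5280/218.14) ≈ 1.07.
E_I > 1: normal good (luxury).

1.07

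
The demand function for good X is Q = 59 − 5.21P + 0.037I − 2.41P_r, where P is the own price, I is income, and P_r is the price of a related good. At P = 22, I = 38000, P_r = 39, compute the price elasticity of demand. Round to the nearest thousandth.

Q = 59 − 5.21(22) + 0.037(38000) − 2.41(39) = 59 − 114.62 + 1406 − 93.99 = 1256.39.
∂Q/∂P = −5.21, so E_p = (−5.21)·(22/1256.39) ≈ -0.091.
|E_p| < 1: demand is inelastic.

-0.091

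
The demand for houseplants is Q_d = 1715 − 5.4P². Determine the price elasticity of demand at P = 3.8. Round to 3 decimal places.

-0.095

At P = 3.8, Q_d = 1637.024.
dQ_d/dP = −2·5.4·P = −41.04.
Point elasticity E = (dQ_d/dP)·(P/Q_d) = -41.04 × 3.8/1637.024 ≈ -0.095.
|E| < 1, so demand is inelastic at this price.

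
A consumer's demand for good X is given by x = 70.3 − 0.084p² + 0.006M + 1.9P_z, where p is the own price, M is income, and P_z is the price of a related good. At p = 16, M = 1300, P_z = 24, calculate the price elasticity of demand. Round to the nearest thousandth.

-0.421

Evaluating quantity at (p, M, P_z) gives x = 70.3 − 0.084(16)² + 0.006(1300) + 1.9(24) = 70.3 − 21.504 + 7.8 + 45.6 = 102.196.
∂x/∂p = −2·0.084·p = -2.688, so E_p = -2.688·(16/102.196) ≈ -0.421.
|E_p| < 1: demand is inelastic.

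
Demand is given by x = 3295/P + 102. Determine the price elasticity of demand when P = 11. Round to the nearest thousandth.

At P = 11, x = 401.5455.
dx/dP = −3295/P² = −27.2314.
Point elasticity E = (dx/dP)·(P/x) = -27.2314 × 11/401.5455 ≈ -0.746.
|E| < 1, so demand is inelastic at this price.

-0.746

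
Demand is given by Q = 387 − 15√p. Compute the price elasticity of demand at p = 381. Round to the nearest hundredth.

-1.55

At p = 381, Q = 94.2117.
dQ/dp = −15/(2√p) = −15/(2·19.5192).
Point elasticity E = (dQ/dp)·(p/Q) = -0.3842 × 381/94.2117 ≈ -1.55.
|E| > 1, so demand is elastic at this price.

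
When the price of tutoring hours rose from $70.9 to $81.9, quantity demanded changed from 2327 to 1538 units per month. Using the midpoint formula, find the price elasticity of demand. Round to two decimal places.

%ΔQ = (1538 − 2327)/[(2327 + 1538)/2] = -789/1932.5 ≈ -0.4083.
%Δp = (81.9 − 70.9)/[(70.9 + 81.9)/2] = 11/76.4 ≈ 0.1440.
Arc elasticity E = %ΔQ/%Δp ≈ -0.4083/0.1440 ≈ -2.84.
|E| > 1: demand is elastic over this range.

-2.84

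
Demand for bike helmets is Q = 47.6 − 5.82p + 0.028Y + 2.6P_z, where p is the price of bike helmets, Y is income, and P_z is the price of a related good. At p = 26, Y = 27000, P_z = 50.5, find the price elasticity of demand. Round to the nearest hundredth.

-0.19

Evaluating quantity at (p, Y, P_z) gives Q = 47.6 − 5.82(26) + 0.028(27000) + 2.6(50.5) = 47.6 − 151.32 + 756 + 131.3 = 783.58.
∂Q/∂p = −5.82, so E_p = (−5.82)·(26/783.58) ≈ -0.19.
|E_p| < 1: demand is inelastic.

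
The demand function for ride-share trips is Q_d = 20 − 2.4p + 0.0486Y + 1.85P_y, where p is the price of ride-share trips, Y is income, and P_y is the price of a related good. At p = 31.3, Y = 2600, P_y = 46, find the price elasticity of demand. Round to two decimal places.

-0.48

First evaluate Q_d: 20 − 2.4(31.3) + 0.0486(2600) + 1.85(46) = 20 − 75.12 + 126.36 + 85.1 = 156.34.
∂Q_d/∂p = −2.4, so E_p = (−2.4)·(31.3/156.34) ≈ -0.48.
|E_p| < 1: demand is inelastic.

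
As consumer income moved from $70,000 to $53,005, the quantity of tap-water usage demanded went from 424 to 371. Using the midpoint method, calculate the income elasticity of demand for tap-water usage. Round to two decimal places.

%ΔQ = (371 − 424)/[(424+371)/2] = -53/397.5 ≈ -0.1333.
%ΔY = (53,005 − 70,000)/[(70,000+53,005)/2] = -16995/61502.5 ≈ -0.2763.
E_I = %ΔQ/%ΔY ≈ 0.48.
E_I ∈ (0,1): normal good (necessity).

0.48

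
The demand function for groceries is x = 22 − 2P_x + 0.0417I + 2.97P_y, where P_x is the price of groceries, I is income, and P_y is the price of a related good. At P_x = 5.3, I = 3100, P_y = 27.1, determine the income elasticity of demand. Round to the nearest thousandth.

At the given point, x = 22 − 2(5.3) + 0.0417(3100) + 2.97(27.1) = 22 − 10.6 + 129.27 + 80.487 = 221.157.
∂x/∂I = +0.0417, so E_I = 0.0417·(3100/221.157) ≈ 0.585.
E_I ∈ (0,1): normal good (necessity).

0.585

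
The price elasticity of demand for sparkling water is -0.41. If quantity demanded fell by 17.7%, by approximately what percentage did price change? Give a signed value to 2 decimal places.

%ΔQ ≈ E × %ΔP ⇒ %ΔP = %ΔQ / E = (-17.7%)/(-0.41) ≈ 43.17%.

43.17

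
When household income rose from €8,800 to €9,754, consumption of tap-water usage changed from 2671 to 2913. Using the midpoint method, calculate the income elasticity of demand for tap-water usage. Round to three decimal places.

%ΔQ = (2913 − 2671)/[(2671+2913)/2] = 242/2792 ≈ 0.0867.
%ΔI = (9,754 − 8,800)/[(8,800+9,754)/2] = 954/9277 ≈ 0.1028.
E_I = %ΔQ/%ΔI ≈ 0.843.
E_I ∈ (0,1): normal good (necessity).

0.843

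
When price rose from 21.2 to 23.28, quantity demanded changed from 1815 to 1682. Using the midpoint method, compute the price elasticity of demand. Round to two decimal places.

-0.81

%ΔQ = (1682 − 1815)/[(1815 + 1682)/2] = -133/1748.5 ≈ -0.0761.
%ΔP = (23.28 − 21.2)/[(21.2 + 23.28)/2] = 2.08/22.24 ≈ 0.0935.
Arc elasticity E = %ΔQ/%ΔP ≈ -0.0761/0.0935 ≈ -0.81.
|E| < 1: demand is inelastic over this range.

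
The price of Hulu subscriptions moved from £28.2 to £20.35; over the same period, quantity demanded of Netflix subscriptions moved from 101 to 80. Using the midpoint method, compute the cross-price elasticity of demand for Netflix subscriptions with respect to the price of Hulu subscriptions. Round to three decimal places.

0.718

%ΔQ_x = (80 − 101)/[(101+80)/2] = -21/90.5 ≈ -0.2320.
%ΔP_y = (20.35 − 28.2)/[(28.2+20.35)/2] ≈ -0.3234.
E_xy = -0.2320/-0.3234 ≈ 0.718.
E_xy > 0, so Netflix subscriptions and Hulu subscriptions are substitutes.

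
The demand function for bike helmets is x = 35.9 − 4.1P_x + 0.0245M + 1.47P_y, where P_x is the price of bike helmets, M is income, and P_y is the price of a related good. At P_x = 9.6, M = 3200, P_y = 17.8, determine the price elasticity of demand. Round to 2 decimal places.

-0.39

Substituting, x = 35.9 − 4.1(9.6) + 0.0245(3200) + 1.47(17.8) = 35.9 − 39.36 + 78.4 + 26.166 = 101.106.
∂x/∂P_x = −4.1, so E_p = (−4.1)·(9.6/101.106) ≈ -0.39.
|E_p| < 1: demand is inelastic.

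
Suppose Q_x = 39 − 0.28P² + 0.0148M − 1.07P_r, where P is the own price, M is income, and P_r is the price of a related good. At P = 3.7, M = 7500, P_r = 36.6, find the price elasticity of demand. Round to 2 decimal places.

-0.07

First evaluate Q_x: 39 − 0.28(3.7)² + 0.0148(7500) − 1.07(36.6) = 39 − 3.8332 + 111 − 39.162 = 107.0048.
∂Q_x/∂P = −2·0.28·P = -2.072, so E_p = -2.072·(3.7/107.0048) ≈ -0.07.
|E_p| < 1: demand is inelastic.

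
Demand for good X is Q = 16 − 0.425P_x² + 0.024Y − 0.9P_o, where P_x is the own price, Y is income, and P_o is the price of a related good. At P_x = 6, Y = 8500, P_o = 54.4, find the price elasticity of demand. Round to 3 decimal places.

-0.196

At the given point, Q = 16 − 0.425(6)² + 0.024(8500) − 0.9(54.4) = 16 − 15.3 + 204 − 48.96 = 155.74.
∂Q/∂P_x = −2·0.425·P_x = -5.1, so E_p = -5.1·(6/155.74) ≈ -0.196.
|E_p| < 1: demand is inelastic.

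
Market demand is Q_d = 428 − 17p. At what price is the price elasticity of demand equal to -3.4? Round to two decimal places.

Set −bp/(a − bp) = −3.4 ⇒ bp = 3.4(a − bp) ⇒ bp(1+3.4) = 3.4·a.
p = 3.4·428/(17·4.4) ≈ 19.45.

19.45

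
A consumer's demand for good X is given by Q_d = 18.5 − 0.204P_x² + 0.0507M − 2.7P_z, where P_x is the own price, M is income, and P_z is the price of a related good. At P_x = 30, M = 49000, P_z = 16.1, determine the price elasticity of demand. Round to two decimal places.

-0.16

Evaluating quantity at (P_x, M, P_z) gives Q_d = 18.5 − 0.204(30)² + 0.0507(49000) − 2.7(16.1) = 18.5 − 183.6 + 2484.3 − 43.47 = 2275.73.
∂Q_d/∂P_x = −2·0.204·P_x = -12.24, so E_p = -12.24·(30/2275.73) ≈ -0.16.
|E_p| < 1: demand is inelastic.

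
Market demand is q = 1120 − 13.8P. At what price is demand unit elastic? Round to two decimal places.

For linear demand q = a − bP, E = −bP/(a − bP). |E| = 1 ⇒ bP = a − bP ⇒ P = a/(2b).
P = 1120/(2·13.8) ≈ 40.58.

40.58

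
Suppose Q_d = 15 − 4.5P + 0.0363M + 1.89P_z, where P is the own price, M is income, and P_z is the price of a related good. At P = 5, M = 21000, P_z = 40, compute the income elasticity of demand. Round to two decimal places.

0.92

Substituting, Q_d = 15 − 4.5(5) + 0.0363(21000) + 1.89(40) = 15 − 22.5 + 762.3 + 75.6 = 830.4.
∂Q_d/∂M = +0.0363, so E_I = 0.0363·(21000/830.4) ≈ 0.92.
E_I ∈ (0,1): normal good (necessity).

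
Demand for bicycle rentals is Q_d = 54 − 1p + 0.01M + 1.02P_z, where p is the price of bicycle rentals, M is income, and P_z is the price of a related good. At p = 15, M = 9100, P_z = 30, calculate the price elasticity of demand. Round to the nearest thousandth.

Substituting, Q_d = 54 − 1(15) + 0.01(9100) + 1.02(30) = 54 − 15 + 91 + 30.6 = 160.6.
∂Q_d/∂p = −1, so E_p = (−1)·(15/160.6) ≈ -0.093.
|E_p| < 1: demand is inelastic.

-0.093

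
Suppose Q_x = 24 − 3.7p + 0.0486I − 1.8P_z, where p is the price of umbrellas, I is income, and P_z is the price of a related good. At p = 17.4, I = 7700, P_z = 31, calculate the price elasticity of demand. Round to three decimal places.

-0.232

At the given point, Q_x = 24 − 3.7(17.4) + 0.0486(7700) − 1.8(31) = 24 − 64.38 + 374.22 − 55.8 = 278.04.
∂Q_x/∂p = −3.7, so E_p = (−3.7)·(17.4/278.04) ≈ -0.232.
|E_p| < 1: demand is inelastic.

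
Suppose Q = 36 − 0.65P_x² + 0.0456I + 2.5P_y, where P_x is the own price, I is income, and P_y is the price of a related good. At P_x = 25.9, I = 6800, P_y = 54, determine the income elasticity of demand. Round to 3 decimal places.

6.882

At the given point, Q = 36 − 0.65(25.9)² + 0.0456(6800) + 2.5(54) = 36 − 436.0265 + 310.08 + 135 = 45.0535.
∂Q/∂I = +0.0456, so E_I = 0.0456·(6800/45.0535) ≈ 6.882.
E_I > 1: normal good (luxury).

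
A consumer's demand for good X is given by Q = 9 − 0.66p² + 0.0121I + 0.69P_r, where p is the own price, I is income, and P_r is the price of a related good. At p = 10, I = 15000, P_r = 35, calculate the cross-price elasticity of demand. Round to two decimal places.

At the given point, Q = 9 − 0.66(10)² + 0.0121(15000) + 0.69(35) = 9 − 66 + 181.5 + 24.15 = 148.65.
∂Q/∂P_r = +0.69, so E_xy = 0.69·(35/148.65) ≈ 0.16.
E_xy > 0: the goods are substitutes.

0.16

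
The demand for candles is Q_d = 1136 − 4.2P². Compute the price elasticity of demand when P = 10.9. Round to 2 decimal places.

At P = 10.9, Q_d = 636.998.
dQ_d/dP = −2·4.2·P = −91.56.
Point elasticity E = (dQ_d/dP)·(P/Q_d) = -91.56 × 10.9/636.998 ≈ -1.57.
|E| > 1, so demand is elastic at this price.

-1.57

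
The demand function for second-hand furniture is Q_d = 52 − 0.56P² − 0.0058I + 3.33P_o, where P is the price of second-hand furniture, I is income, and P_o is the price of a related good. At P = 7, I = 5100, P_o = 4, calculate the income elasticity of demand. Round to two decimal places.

-3.56

Substituting, Q_d = 52 − 0.56(7)² − 0.0058(5100) + 3.33(4) = 52 − 27.44 − 29.58 + 13.32 = 8.3.
∂Q_d/∂I = −0.0058, so E_I = -0.0058·(5100/8.3) ≈ -3.56.
E_I < 0: inferior good.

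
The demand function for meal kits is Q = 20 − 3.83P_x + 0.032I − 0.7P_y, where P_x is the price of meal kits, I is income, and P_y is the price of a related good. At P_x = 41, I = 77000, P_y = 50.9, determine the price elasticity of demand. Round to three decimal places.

-0.069

Substituting, Q = 20 − 3.83(41) + 0.032(77000) − 0.7(50.9) = 20 − 157.03 + 2464 − 35.63 = 2291.34.
∂Q/∂P_x = −3.83, so E_p = (−3.83)·(41/2291.34) ≈ -0.069.
|E_p| < 1: demand is inelastic.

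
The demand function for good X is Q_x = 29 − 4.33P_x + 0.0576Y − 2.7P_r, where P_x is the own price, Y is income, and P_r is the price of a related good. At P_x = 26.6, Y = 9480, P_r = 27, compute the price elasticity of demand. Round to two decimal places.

At the given point, Q_x = 29 − 4.33(26.6) + 0.0576(9480) − 2.7(27) = 29 − 115.178 + 546.048 − 72.9 = 386.97.
∂Q_x/∂P_x = −4.33, so E_p = (−4.33)·(26.6/386.97) ≈ -0.30.
|E_p| < 1: demand is inelastic.

-0.30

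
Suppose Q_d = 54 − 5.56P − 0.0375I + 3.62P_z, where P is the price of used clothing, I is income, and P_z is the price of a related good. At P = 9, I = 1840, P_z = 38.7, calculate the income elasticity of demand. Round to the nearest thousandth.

-0.919

At the given point, Q_d = 54 − 5.56(9) − 0.0375(1840) + 3.62(38.7) = 54 − 50.04 − 69 + 140.094 = 75.054.
∂Q_d/∂I = −0.0375, so E_I = -0.0375·(1840/75.054) ≈ -0.919.
E_I < 0: inferior good.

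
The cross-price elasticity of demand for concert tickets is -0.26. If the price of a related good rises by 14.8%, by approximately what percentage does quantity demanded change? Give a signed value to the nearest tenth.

-3.8

%ΔQ ≈ E × %ΔP_y = (-0.26) × (14.8%) ≈ -3.8%.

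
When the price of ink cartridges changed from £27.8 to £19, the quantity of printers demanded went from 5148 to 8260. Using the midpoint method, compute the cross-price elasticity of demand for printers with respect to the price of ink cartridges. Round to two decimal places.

-1.23

%ΔQ_x = (8260 − 5148)/[(5148+8260)/2] = 3112/6704 ≈ 0.4642.
%ΔP_y = (19 − 27.8)/[(27.8+19)/2] ≈ -0.3761.
E_xy = 0.4642/-0.3761 ≈ -1.23.
E_xy < 0, so printers and ink cartridges are complements.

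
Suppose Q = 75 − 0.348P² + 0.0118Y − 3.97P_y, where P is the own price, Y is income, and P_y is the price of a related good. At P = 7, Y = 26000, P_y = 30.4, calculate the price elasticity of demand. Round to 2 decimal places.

-0.14

First evaluate Q: 75 − 0.348(7)² + 0.0118(26000) − 3.97(30.4) = 75 − 17.052 + 306.8 − 120.688 = 244.06.
∂Q/∂P = −2·0.348·P = -4.872, so E_p = -4.872·(7/244.06) ≈ -0.14.
|E_p| < 1: demand is inelastic.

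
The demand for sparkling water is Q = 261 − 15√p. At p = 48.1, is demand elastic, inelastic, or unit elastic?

At p = 48.1, Q = 156.9688.
dQ/dp = −15/(2√p) = −15/(2·6.9354).
Point elasticity E = (dQ/dp)·(p/Q) = -1.0814 × 48.1/156.9688 ≈ -0.331.
|E| ≈ 0.331 < 1, so demand is inelastic.

inelastic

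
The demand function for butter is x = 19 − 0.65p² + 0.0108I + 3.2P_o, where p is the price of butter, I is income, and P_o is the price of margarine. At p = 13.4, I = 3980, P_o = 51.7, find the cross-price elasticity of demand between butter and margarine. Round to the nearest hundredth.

x = 19 − 0.65(13.4)² + 0.0108(3980) + 3.2(51.7) = 19 − 116.714 + 42.984 + 165.44 = 110.71.
∂x/∂P_o = +3.2, so E_xy = 3.2·(51.7/110.71) ≈ 1.49.
E_xy > 0: the goods are substitutes.

1.49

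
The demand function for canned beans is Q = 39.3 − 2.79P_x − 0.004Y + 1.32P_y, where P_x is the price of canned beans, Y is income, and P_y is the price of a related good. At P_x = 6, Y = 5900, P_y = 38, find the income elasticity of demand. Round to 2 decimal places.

-0.48

Substituting, Q = 39.3 − 2.79(6) − 0.004(5900) + 1.32(38) = 39.3 − 16.74 − 23.6 + 50.16 = 49.12.
∂Q/∂Y = −0.004, so E_I = -0.004·(5900/49.12) ≈ -0.48.
E_I < 0: inferior good.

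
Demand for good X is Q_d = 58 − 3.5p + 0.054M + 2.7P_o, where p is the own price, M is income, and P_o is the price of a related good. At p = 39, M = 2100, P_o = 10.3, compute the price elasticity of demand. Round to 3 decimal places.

-2.177

At the given point, Q_d = 58 − 3.5(39) + 0.054(2100) + 2.7(10.3) = 58 − 136.5 + 113.4 + 27.81 = 62.71.
∂Q_d/∂p = −3.5, so E_p = (−3.5)·(39/62.71) ≈ -2.177.
|E_p| > 1: demand is elastic.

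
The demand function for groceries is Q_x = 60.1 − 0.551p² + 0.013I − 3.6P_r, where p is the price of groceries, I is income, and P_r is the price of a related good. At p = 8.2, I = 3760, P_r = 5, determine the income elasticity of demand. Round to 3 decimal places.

0.906

Substituting, Q_x = 60.1 − 0.551(8.2)² + 0.013(3760) − 3.6(5) = 60.1 − 37.0492 + 48.88 − 18 = 53.9308.
∂Q_x/∂I = +0.013, so E_I = 0.013·(3760/53.9308) ≈ 0.906.
E_I ∈ (0,1): normal good (necessity).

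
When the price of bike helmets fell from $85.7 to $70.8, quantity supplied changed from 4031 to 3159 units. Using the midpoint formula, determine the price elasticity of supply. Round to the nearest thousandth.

1.274

%Δq = (3159 − 4031)/[(4031 + 3159)/2] = -872/3595 ≈ -0.2426.
%ΔP = (70.8 − 85.7)/[(85.7 + 70.8)/2] = -14.9/78.25 ≈ -0.1904.
Arc elasticity E = %Δq/%ΔP ≈ -0.2426/-0.1904 ≈ 1.274.
|E| > 1: supply is elastic over this range.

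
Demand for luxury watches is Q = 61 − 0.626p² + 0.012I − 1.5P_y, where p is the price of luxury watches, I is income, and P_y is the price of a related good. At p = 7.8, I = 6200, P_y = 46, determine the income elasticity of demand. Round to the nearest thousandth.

2.628

Evaluating quantity at (p, I, P_y) gives Q = 61 − 0.626(7.8)² + 0.012(6200) − 1.5(46) = 61 − 38.0858 + 74.4 − 69 = 28.3142.
∂Q/∂I = +0.012, so E_I = 0.012·(6200/28.3142) ≈ 2.628.
E_I > 1: normal good (luxury).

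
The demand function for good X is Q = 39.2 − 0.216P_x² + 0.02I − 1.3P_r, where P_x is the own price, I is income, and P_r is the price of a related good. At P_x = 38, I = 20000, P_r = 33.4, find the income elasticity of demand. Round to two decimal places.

4.77

Q = 39.2 − 0.216(38)² + 0.02(20000) − 1.3(33.4) = 39.2 − 311.904 + 400 − 43.42 = 83.876.
∂Q/∂I = +0.02, so E_I = 0.02·(20000/83.876) ≈ 4.77.
E_I > 1: normal good (luxury).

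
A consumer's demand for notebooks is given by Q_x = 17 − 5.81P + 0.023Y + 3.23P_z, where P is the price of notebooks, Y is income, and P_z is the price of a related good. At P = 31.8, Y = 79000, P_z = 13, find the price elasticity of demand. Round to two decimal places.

Q_x = 17 − 5.81(31.8) + 0.023(79000) + 3.23(13) = 17 − 184.758 + 1817 + 41.99 = 1691.232.
∂Q_x/∂P = −5.81, so E_p = (−5.81)·(31.8/1691.232) ≈ -0.11.
|E_p| < 1: demand is inelastic.

-0.11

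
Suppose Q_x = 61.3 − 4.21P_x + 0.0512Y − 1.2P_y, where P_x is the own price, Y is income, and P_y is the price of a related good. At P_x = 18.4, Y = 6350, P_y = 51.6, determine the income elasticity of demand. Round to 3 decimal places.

At the given point, Q_x = 61.3 − 4.21(18.4) + 0.0512(6350) − 1.2(51.6) = 61.3 − 77.464 + 325.12 − 61.92 = 247.036.
∂Q_x/∂Y = +0.0512, so E_I = 0.0512·(6350/247.036) ≈ 1.316.
E_I > 1: normal good (luxury).

1.316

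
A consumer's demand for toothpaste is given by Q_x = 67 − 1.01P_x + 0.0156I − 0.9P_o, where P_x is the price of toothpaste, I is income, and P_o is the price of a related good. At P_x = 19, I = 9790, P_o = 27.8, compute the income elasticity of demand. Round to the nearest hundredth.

Substituting, Q_x = 67 − 1.01(19) + 0.0156(9790) − 0.9(27.8) = 67 − 19.19 + 152.724 − 25.02 = 175.514.
∂Q_x/∂I = +0.0156, so E_I = 0.0156·(9790/175.514) ≈ 0.87.
E_I ∈ (0,1): normal good (necessity).

0.87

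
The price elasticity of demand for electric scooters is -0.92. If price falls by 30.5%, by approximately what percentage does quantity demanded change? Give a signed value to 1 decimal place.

28.1

%ΔQ ≈ E × %ΔP = (-0.92) × (-30.5%) ≈ 28.1%.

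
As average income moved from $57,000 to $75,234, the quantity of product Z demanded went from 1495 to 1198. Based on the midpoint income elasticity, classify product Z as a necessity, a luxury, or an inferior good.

%ΔQ = (1198 − 1495)/[(1495+1198)/2] = -297/1346.5 ≈ -0.2206.
%ΔY = (75,234 − 57,000)/[(57,000+75,234)/2] = 18234/66117 ≈ 0.2758.
E_I = %ΔQ/%ΔY ≈ -0.800.
E_I < 0: inferior good.

inferior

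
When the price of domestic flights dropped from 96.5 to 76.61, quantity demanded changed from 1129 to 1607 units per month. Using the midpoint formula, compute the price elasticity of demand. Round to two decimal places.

-1.52

%Δq = (1607 − 1129)/[(1129 + 1607)/2] = 478/1368 ≈ 0.3494.
%ΔP = (76.61 − 96.5)/[(96.5 + 76.61)/2] = -19.89/86.555 ≈ -0.2298.
Arc elasticity E = %Δq/%ΔP ≈ 0.3494/-0.2298 ≈ -1.52.
|E| > 1: demand is elastic over this range.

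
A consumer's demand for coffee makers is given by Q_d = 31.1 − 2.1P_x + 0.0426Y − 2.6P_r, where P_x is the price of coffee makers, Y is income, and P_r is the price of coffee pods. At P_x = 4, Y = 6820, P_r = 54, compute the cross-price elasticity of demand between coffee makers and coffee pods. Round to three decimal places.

-0.812

Substituting, Q_d = 31.1 − 2.1(4) + 0.0426(6820) − 2.6(54) = 31.1 − 8.4 + 290.532 − 140.4 = 172.832.
∂Q_d/∂P_r = −2.6, so E_xy = -2.6·(54/172.832) ≈ -0.812.
E_xy < 0: the goods are complements.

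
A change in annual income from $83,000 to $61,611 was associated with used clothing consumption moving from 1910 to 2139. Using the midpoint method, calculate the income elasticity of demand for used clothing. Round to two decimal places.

%ΔQ = (2139 − 1910)/[(1910+2139)/2] = 229/2024.5 ≈ 0.1131.
%ΔI = (61,611 − 83,000)/[(83,000+61,611)/2] = -21389/72305.5 ≈ -0.2958.
E_I = %ΔQ/%ΔI ≈ -0.38.
E_I < 0: inferior good.

-0.38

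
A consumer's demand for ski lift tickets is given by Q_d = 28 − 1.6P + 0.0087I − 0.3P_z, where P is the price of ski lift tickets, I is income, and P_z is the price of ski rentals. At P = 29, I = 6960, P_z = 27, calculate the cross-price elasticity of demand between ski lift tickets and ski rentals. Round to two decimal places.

-0.24

At the given point, Q_d = 28 − 1.6(29) + 0.0087(6960) − 0.3(27) = 28 − 46.4 + 60.552 − 8.1 = 34.052.
∂Q_d/∂P_z = −0.3, so E_xy = -0.3·(27/34.052) ≈ -0.24.
E_xy < 0: the goods are complements.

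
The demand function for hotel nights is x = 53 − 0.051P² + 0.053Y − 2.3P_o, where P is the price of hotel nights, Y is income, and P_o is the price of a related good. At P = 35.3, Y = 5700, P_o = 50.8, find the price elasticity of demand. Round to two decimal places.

At the given point, x = 53 − 0.051(35.3)² + 0.053(5700) − 2.3(50.8) = 53 − 63.5506 + 302.1 − 116.84 = 174.7094.
∂x/∂P = −2·0.051·P = -3.6006, so E_p = -3.6006·(35.3/174.7094) ≈ -0.73.
|E_p| < 1: demand is inelastic.

-0.73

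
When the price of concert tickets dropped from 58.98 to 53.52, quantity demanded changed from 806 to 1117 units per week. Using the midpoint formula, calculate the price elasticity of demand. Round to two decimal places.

%ΔQ = (1117 − 806)/[(806 + 1117)/2] = 311/961.5 ≈ 0.3235.
%Δp = (53.52 − 58.98)/[(58.98 + 53.52)/2] = -5.46/56.25 ≈ -0.0971.
Arc elasticity E = %ΔQ/%Δp ≈ 0.3235/-0.0971 ≈ -3.33.
|E| > 1: demand is elastic over this range.

-3.33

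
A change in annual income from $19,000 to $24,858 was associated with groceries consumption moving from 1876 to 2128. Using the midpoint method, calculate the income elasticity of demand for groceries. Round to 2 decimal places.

%ΔQ = (2128 − 1876)/[(1876+2128)/2] = 252/2002 ≈ 0.1259.
%ΔY = (24,858 − 19,000)/[(19,000+24,858)/2] = 5858/21929 ≈ 0.2671.
E_I = %ΔQ/%ΔY ≈ 0.47.
E_I ∈ (0,1): normal good (necessity).

0.47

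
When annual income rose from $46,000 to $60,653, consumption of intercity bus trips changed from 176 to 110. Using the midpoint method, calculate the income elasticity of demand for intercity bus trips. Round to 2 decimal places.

-1.68

%ΔQ = (110 − 176)/[(176+110)/2] = -66/143 ≈ -0.4615.
%ΔM = (60,653 − 46,000)/[(46,000+60,653)/2] = 14653/53326.5 ≈ 0.2748.
E_I = %ΔQ/%ΔM ≈ -1.68.
E_I < 0: inferior good.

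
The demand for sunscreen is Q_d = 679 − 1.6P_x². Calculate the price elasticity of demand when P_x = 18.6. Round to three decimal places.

At P_x = 18.6, Q_d = 125.464.
dQ_d/dP_x = −2·1.6·P_x = −59.52.
Point elasticity E = (dQ_d/dP_x)·(P_x/Q_d) = -59.52 × 18.6/125.464 ≈ -8.824.
|E| > 1, so demand is elastic at this price.

-8.824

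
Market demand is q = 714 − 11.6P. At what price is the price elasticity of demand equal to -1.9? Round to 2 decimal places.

Set −bP/(a − bP) = −1.9 ⇒ bP = 1.9(a − bP) ⇒ bP(1+1.9) = 1.9·a.
P = 1.9·714/(11.6·2.9) ≈ 40.33.

40.33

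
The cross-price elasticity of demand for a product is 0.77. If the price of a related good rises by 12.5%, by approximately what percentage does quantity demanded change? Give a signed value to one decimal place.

%ΔQ ≈ E × %ΔP_y = (0.77) × (12.5%) ≈ 9.6%.

9.6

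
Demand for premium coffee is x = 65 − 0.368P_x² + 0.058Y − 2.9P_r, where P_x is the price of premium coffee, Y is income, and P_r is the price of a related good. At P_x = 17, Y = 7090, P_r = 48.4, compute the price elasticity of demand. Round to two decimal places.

Substituting, x = 65 − 0.368(17)² + 0.058(7090) − 2.9(48.4) = 65 − 106.352 + 411.22 − 140.36 = 229.508.
∂x/∂P_x = −2·0.368·P_x = -12.512, so E_p = -12.512·(17/229.508) ≈ -0.93.
|E_p| < 1: demand is inelastic.

-0.93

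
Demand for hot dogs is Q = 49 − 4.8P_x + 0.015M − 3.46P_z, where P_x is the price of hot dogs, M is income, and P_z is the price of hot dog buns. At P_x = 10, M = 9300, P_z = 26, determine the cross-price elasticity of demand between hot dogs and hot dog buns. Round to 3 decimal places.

-1.780

First evaluate Q: 49 − 4.8(10) + 0.015(9300) − 3.46(26) = 49 − 48 + 139.5 − 89.96 = 50.54.
∂Q/∂P_z = −3.46, so E_xy = -3.46·(26/50.54) ≈ -1.780.
E_xy < 0: the goods are complements.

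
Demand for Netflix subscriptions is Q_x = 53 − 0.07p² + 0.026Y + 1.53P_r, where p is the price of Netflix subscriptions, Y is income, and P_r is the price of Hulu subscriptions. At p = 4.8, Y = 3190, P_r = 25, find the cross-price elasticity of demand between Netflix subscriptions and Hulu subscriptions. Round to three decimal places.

0.222

Substituting, Q_x = 53 − 0.07(4.8)² + 0.026(3190) + 1.53(25) = 53 − 1.6128 + 82.94 + 38.25 = 172.5772.
∂Q_x/∂P_r = +1.53, so E_xy = 1.53·(25/172.5772) ≈ 0.222.
E_xy > 0: the goods are substitutes.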